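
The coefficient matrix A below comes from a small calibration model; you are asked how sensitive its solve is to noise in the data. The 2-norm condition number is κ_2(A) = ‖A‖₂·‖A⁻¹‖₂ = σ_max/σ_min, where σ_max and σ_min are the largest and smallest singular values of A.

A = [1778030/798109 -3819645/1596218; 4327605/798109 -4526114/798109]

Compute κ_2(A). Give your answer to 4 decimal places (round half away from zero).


form AᵀA = [129523998325/3769100449 -135993818205/3769100449; -135993818205/3769100449 571198341361/15076401796] with trace 1295237021/17926756 and determinant 2088025/17926756
λ_max, λ_min = (1295237021/17926756 ± √1677489214510166841/321368580683536)/2 = 289/4, 7225/4481689
κ = σ_max/σ_min = (17/2)/(85/2117) = 211.7000

211.7000


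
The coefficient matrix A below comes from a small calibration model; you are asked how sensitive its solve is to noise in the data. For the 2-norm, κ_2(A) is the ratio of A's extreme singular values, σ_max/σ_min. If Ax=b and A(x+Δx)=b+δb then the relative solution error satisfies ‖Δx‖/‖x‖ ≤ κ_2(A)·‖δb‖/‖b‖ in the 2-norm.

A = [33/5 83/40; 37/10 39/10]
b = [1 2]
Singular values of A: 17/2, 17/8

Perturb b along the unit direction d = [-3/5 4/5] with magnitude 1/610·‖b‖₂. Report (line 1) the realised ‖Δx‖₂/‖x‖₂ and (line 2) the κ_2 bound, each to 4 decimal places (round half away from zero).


0.0033
0.0066

from the listed singular values, σ₁ = 17/2, σ_n = 17/8
κ_2(A) = (17/2) / (17/8) = 4.0000
bound on ‖Δx‖/‖x‖: κ·ε = 4.0000·1/610 = 0.0066
solve Ax = b  →  x = [-0.0138 0.5260]
‖b‖ = 2.2361, ‖x‖ = 0.5261
δb = ε·‖b‖·d = [-0.0022 0.0029]; solving A·Δx = δb gives ‖Δx‖ = 0.0017
dividing the unrounded norms, ‖Δx‖/‖x‖ = 0.0033
realised/bound (from unrounded values) ≈ 0.5000


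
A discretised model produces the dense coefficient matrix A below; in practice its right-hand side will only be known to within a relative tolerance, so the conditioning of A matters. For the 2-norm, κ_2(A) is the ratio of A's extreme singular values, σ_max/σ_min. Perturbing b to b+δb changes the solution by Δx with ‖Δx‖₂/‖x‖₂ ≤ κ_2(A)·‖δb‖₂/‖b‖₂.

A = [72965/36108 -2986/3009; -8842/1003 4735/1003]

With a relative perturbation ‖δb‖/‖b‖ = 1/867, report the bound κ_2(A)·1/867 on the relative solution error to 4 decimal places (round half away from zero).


form AᵀA = [6273318857/76693392 -139396925/3195558; -139396925/3195558 12394013/532593] with trace 474003337/4511376 and determinant 2825761/4511376
eigenvalues of AᵀA: λ = (tr ± √(tr²−4·det))/2 = 1681/16, 1681/281961
κ_2(A) = √(λ_max/λ_min) = √((1681/16) / (1681/281961)) = 132.7500
κ_2(A)·‖δb‖/‖b‖ = 0.1531

0.1531


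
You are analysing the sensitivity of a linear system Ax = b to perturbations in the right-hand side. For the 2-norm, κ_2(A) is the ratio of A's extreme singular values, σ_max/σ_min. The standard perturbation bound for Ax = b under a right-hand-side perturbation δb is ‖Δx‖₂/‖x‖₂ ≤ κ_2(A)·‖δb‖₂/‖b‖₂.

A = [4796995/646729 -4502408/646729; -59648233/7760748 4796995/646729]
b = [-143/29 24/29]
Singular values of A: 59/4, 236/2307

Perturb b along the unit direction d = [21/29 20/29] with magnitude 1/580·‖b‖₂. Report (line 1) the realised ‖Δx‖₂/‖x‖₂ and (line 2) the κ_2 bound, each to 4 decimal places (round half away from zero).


0.0029
0.2486

σ_max = 59/4, σ_min = 236/2307
condition number: (59/4) ÷ (236/2307) = 144.1875
perturbation bound = 144.1875·1/580 = 0.2486
solve Ax = b  →  x = [-20.4214 -21.0492]
2-norm of b is 5.0000; of x, 29.3275
Δx = A⁻¹·δb where δb = 1/580·5.0000·d; ‖Δx‖ = 0.0843
realised ‖Δx‖/‖x‖ = 0.0029
realised/bound (from unrounded values) ≈ 0.0116


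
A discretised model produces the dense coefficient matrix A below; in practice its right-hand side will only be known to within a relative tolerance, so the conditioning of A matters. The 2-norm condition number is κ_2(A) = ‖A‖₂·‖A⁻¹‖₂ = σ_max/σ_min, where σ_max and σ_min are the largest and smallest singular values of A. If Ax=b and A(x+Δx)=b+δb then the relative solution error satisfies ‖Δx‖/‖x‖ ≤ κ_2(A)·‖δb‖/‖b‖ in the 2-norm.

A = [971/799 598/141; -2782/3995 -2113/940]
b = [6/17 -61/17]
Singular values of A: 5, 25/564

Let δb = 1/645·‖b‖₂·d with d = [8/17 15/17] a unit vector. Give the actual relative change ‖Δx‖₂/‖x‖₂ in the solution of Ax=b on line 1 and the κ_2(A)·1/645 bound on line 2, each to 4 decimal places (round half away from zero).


0.0019
0.1749

largest singular value 5, smallest 25/564
condition number: 5 ÷ (25/564) = 112.8000
κ_2(A)·‖δb‖/‖b‖ = 0.1749
solve Ax = b  →  x = [65.0848 -18.5664]
2-norm of b is 3.6056; of x, 67.6812
with δb = [0.0026 0.0049], A·Δx = δb → ‖Δx‖ = 0.1261
relative error = 0.0019
tightness: 0.0019 against a bound of 0.1749 (unrounded ratio ≈ 0.0107)


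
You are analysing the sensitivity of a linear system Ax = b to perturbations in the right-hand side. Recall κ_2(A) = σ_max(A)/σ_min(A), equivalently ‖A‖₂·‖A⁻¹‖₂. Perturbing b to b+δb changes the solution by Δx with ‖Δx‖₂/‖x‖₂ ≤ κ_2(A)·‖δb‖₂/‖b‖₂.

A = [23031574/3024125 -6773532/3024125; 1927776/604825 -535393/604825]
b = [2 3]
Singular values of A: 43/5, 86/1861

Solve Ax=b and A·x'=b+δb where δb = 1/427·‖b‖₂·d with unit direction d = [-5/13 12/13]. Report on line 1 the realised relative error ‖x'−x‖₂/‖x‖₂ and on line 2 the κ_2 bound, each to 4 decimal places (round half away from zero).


from the listed singular values, σ₁ = 43/5, σ_n = 86/1861
κ = σ_max/σ_min = (43/5)/(86/1861) = 186.1000
worst-case relative error ≤ 186.1000 × 1/427 = 0.4358
solve Ax = b  →  x = [12.4530 41.4502]
2-norm of b is 3.6056; of x, 43.2805
δb = ε·‖b‖·d = [-0.0032 0.0078]; solving A·Δx = δb gives ‖Δx‖ = 0.1827
realised ‖Δx‖/‖x‖ = 0.0042
realised/bound (from unrounded values) ≈ 0.0097

0.0042
0.4358


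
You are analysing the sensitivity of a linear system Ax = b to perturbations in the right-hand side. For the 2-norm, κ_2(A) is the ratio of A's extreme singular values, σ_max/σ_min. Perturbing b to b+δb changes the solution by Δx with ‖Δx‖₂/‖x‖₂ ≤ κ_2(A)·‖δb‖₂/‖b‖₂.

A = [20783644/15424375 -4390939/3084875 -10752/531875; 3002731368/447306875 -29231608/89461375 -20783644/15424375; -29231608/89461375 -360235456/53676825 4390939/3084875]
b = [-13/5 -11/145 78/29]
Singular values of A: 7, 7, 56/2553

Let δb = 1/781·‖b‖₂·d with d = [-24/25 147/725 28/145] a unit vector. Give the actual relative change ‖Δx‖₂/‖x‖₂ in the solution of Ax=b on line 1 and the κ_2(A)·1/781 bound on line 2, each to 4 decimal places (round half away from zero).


0.0016
0.4086

from the listed singular values, σ₁ = 7, σ_n = 56/2553
condition number: 7 ÷ (56/2553) = 319.1250
worst-case relative error ≤ 319.1250 × 1/781 = 0.4086
solve Ax = b  →  x = [27.6308 26.1177 131.3771]
‖b‖₂ = 3.7417 and ‖x‖₂ = 136.7682
with δb = [-0.0046 0.0010 0.0009], A·Δx = δb → ‖Δx‖ = 0.2184
dividing the unrounded norms, ‖Δx‖/‖x‖ = 0.0016
so the bound overstates the realised error by a factor of ≈ 255.8699 (computed from the unrounded values)


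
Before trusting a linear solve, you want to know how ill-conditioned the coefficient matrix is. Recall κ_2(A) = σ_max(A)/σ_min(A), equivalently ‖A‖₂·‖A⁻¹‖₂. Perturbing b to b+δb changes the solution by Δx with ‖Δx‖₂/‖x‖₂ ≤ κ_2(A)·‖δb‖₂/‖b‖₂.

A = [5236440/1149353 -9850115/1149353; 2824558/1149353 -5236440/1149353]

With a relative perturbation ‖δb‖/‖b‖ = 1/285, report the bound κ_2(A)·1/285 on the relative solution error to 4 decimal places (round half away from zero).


AᵀA = [122485923076/4570976881 -229654549080/4570976881; -229654549080/4570976881 430605776425/4570976881]; tr = 1913812109/15816529, det = 1464100/15816529
eigenvalues of AᵀA: λ = (tr ± √(tr²−4·det))/2 = 121, 12100/15816529
κ_2(A) = √(λ_max/λ_min) = √(121 / (12100/15816529)) = 397.7000
κ_2(A)·‖δb‖/‖b‖ = 1.3954

1.3954


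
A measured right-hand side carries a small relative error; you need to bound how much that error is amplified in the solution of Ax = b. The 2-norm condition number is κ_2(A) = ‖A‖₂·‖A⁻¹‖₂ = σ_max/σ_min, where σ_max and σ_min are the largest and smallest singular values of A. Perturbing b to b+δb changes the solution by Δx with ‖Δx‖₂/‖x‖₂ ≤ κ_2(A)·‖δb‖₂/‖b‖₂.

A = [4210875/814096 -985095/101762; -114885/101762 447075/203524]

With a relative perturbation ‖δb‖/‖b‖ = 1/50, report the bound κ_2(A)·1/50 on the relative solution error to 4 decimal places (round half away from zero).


5.8400

form AᵀA = [11050670025/394260736 -2589863625/49282592; -2589863625/49282592 2428033725/24641296] with trace 172661625/1364224 and determinant 4100625/21827584
char-poly roots: 2025/16 and 2025/1364224
so κ_2 = √((2025/16) / (2025/1364224)) = 292.0000
worst-case relative error ≤ 292.0000 × 1/50 = 5.8400


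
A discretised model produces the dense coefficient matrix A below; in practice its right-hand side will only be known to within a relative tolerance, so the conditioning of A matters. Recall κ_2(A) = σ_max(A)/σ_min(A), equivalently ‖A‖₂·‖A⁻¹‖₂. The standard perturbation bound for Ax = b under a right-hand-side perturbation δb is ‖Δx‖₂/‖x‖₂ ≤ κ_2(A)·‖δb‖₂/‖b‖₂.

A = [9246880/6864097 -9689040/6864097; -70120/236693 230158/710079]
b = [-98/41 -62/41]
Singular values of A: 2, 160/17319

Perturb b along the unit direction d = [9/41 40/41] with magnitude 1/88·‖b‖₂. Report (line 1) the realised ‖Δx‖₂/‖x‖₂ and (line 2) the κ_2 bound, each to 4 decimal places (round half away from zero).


σ_max = 2, σ_min = 160/17319
κ = σ_max/σ_min = 2/(160/17319) = 216.4875
bound on ‖Δx‖/‖x‖: κ·ε = 216.4875·1/88 = 2.4601
solve Ax = b  →  x = [-157.4565 -148.5776]
‖b‖₂ = 2.8284 and ‖x‖₂ = 216.4898
with δb = [0.0071 0.0314], A·Δx = δb → ‖Δx‖ = 3.4791
dividing the unrounded norms, ‖Δx‖/‖x‖ = 0.0161
tightness: 0.0161 against a bound of 2.4601 (unrounded ratio ≈ 0.0065)

0.0161
2.4601


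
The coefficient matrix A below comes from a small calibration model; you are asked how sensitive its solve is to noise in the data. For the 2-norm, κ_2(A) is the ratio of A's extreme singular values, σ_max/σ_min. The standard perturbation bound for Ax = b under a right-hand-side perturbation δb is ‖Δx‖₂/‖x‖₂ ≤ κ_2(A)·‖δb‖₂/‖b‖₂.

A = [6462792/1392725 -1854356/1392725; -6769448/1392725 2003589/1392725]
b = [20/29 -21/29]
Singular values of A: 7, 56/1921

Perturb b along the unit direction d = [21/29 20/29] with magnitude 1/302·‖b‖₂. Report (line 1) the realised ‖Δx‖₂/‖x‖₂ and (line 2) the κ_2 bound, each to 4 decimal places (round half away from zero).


largest singular value 7, smallest 56/1921
κ_2(A) = 7 / (56/1921) = 240.1250
bound on ‖Δx‖/‖x‖: κ·ε = 240.1250·1/302 = 0.7951
solve Ax = b  →  x = [0.1371 -0.0400]
2-norm of b is 1.0000; of x, 0.1429
δb = ε·‖b‖·d = [0.0024 0.0023]; solving A·Δx = δb gives ‖Δx‖ = 0.1136
realised ‖Δx‖/‖x‖ = 0.7951
so the bound is sharp here: realised error equals the bound

0.7951
0.7951


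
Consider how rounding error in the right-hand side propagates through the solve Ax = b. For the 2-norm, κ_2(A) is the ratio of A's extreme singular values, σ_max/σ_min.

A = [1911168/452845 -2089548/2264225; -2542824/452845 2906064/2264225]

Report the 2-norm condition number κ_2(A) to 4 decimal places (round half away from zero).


M = AᵀA = [404740680768/8202743761 -455323462272/41013718805; -455323462272/41013718805 512456752656/205068594025]. tr(M)=6324196176/121992025, det(M)=6718464/121992025
eigenvalues of AᵀA: λ = (tr ± √(tr²−4·det))/2 = 1296/25, 5184/4879681
so κ_2 = √((1296/25) / (5184/4879681)) = 220.9000

220.9000


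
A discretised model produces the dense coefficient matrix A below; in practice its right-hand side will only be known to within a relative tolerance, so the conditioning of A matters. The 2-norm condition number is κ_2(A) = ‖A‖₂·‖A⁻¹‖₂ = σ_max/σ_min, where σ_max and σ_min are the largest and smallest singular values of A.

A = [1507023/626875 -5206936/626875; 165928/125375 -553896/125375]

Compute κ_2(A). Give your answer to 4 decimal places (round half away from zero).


258.1250

AᵀA = [10240210561/1359765625 -35102573352/1359765625; -35102573352/1359765625 120353640064/1359765625]; tr = 208950161/2175625, det = 7529536/54390625
char-poly roots: 2401/25 and 3136/2175625
σ_max=√(2401/25)=(49/5), σ_min=√(3136/2175625)=(56/1475) → κ = 258.1250


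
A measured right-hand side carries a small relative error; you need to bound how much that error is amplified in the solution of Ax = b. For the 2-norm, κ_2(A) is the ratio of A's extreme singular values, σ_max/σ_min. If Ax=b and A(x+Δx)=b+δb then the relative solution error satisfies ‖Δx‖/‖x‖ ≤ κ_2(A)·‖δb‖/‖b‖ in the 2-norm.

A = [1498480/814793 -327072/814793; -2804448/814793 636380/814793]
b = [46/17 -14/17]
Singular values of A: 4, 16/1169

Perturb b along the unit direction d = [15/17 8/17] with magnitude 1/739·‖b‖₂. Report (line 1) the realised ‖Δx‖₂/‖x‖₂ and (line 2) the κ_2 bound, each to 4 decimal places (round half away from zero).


largest singular value 4, smallest 16/1169
κ = σ_max/σ_min = 4/(16/1169) = 292.2500
worst-case relative error ≤ 292.2500 × 1/739 = 0.3955
solve Ax = b  →  x = [32.5640 142.4512]
‖b‖ = 2.8284, ‖x‖ = 146.1259
δb = ε·‖b‖·d = [0.0034 0.0018]; solving A·Δx = δb gives ‖Δx‖ = 0.2796
realised ‖Δx‖/‖x‖ = 0.0019
tightness: 0.0019 against a bound of 0.3955 (unrounded ratio ≈ 0.0048)

0.0019
0.3955


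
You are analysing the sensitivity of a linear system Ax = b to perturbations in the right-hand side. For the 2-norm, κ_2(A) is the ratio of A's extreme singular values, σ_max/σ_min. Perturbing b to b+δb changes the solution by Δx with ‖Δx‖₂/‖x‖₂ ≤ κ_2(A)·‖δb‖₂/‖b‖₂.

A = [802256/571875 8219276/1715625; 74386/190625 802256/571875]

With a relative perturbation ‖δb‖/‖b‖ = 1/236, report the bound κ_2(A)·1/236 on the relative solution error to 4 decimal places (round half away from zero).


1.1631

form AᵀA = [1109462692/523265625 11409684832/1569796875; 11409684832/1569796875 117358448272/4709390625] with trace 40749956/1507005 and determinant 1827904/188375625
eigenvalues of AᵀA: λ = (tr ± √(tr²−4·det))/2 = 676/25, 2704/7535025
κ_2(A) = √(λ_max/λ_min) = √((676/25) / (2704/7535025)) = 274.5000
worst-case relative error ≤ 274.5000 × 1/236 = 1.1631


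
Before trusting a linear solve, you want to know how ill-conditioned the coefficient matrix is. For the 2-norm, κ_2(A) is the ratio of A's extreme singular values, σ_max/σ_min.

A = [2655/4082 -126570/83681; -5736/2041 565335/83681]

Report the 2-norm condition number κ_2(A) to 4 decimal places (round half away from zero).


M = AᵀA = [138655809/16662724 -83189835/4165681; -83189835/4165681 199657125/4165681]. tr(M)=5546061/98596, det(M)=2025/98596
eigenvalues of AᵀA: λ = (tr ± √(tr²−4·det))/2 = 225/4, 9/24649
κ = σ_max/σ_min = (15/2)/(3/157) = 392.5000

392.5000


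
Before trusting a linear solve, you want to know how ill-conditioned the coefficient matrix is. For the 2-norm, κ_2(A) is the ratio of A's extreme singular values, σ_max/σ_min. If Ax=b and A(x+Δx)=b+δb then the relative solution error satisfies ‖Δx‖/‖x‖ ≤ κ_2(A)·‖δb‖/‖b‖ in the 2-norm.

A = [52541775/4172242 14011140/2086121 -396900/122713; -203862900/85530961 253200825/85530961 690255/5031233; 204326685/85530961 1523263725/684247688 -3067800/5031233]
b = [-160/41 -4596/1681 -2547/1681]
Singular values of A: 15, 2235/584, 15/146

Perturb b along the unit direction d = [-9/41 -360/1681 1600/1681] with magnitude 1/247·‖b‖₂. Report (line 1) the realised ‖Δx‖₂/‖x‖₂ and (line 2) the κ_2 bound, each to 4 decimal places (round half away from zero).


from the listed singular values, σ₁ = 15, σ_n = 15/146
κ = σ_max/σ_min = 15/(15/146) = 146.0000
κ_2(A)·‖δb‖/‖b‖ = 0.5911
solve Ax = b  →  x = [0.1393 -0.8141 0.0585]
‖b‖₂ = 5.0000 and ‖x‖₂ = 0.8280
Δx = A⁻¹·δb where δb = 1/247·5.0000·d; ‖Δx‖ = 0.1970
realised ‖Δx‖/‖x‖ = 0.2380
realised/bound (from unrounded values) ≈ 0.4026

0.2380
0.5911


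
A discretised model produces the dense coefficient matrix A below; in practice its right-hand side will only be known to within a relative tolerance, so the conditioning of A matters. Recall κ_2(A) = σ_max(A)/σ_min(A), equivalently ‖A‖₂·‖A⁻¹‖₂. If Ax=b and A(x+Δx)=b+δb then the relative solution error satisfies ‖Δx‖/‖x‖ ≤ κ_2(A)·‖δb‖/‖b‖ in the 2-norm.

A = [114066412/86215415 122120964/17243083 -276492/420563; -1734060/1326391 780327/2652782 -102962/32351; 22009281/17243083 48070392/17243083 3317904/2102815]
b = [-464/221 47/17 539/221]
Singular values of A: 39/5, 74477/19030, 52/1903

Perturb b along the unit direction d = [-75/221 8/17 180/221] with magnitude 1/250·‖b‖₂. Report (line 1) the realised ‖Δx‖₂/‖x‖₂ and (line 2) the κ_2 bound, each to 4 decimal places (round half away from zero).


0.0042
1.1418

from the listed singular values, σ₁ = 39/5, σ_n = 52/1903
κ_2(A) = (39/5) / (52/1903) = 285.4500
perturbation bound = 285.4500·1/250 = 1.1418
solve Ax = b  →  x = [-131.9526 29.5579 56.0659]
‖b‖₂ = 4.2426 and ‖x‖₂ = 146.3849
δb = ε·‖b‖·d = [-0.0058 0.0080 0.0138]; solving A·Δx = δb gives ‖Δx‖ = 0.6211
relative error = 0.0042
realised/bound (from unrounded values) ≈ 0.0037


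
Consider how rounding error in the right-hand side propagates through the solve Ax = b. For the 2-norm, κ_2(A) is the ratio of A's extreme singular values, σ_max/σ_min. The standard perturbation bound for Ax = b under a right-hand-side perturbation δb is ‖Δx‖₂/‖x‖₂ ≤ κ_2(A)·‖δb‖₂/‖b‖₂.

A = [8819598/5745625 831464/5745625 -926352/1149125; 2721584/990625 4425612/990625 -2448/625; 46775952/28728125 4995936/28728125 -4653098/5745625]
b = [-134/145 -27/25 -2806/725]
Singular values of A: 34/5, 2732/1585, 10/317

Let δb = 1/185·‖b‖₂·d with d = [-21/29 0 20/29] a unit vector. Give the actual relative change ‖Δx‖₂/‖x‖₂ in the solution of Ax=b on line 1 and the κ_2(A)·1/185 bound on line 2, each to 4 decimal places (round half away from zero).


0.0111
1.1652

largest singular value 34/5, smallest 10/317
κ_2(A) = (34/5) / (10/317) = 215.5600
κ_2(A)·‖δb‖/‖b‖ = 1.1652
solve Ax = b  →  x = [-24.3576 -29.5759 -50.5435]
‖b‖₂ = 4.1231 and ‖x‖₂ = 63.4246
δb = ε·‖b‖·d = [-0.0161 0.0000 0.0154]; solving A·Δx = δb gives ‖Δx‖ = 0.7065
dividing the unrounded norms, ‖Δx‖/‖x‖ = 0.0111
realised/bound (from unrounded values) ≈ 0.0096


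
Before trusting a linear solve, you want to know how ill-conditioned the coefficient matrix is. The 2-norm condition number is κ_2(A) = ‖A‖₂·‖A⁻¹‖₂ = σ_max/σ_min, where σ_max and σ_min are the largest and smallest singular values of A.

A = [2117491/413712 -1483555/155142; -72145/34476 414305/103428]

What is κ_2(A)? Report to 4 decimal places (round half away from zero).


280.8000

form AᵀA = [30966117649/1012766976 -21771804595/379787616; -21771804595/379787616 61234197925/569681424] with trace 4354471369/31539456 and determinant 121992025/504631296
char-poly roots: 2209/16 and 55225/31539456
σ_max=√(2209/16)=(47/4), σ_min=√(55225/31539456)=(235/5616) → κ = 280.8000


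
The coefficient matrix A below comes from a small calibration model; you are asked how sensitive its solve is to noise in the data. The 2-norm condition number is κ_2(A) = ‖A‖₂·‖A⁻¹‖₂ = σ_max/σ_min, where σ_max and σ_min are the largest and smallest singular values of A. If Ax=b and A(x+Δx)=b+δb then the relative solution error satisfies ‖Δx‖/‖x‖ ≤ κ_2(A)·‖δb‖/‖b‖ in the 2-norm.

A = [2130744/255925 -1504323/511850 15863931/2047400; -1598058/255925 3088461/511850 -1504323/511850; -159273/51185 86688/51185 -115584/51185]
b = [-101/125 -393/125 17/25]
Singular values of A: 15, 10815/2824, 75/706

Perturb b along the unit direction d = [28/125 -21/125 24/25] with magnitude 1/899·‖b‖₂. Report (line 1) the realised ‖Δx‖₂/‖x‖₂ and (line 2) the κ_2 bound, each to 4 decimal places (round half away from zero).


from the listed singular values, σ₁ = 15, σ_n = 75/706
κ = σ_max/σ_min = 15/(75/706) = 141.2000
worst-case relative error ≤ 141.2000 × 1/899 = 0.1571
solve Ax = b  →  x = [-6.4437 -4.7442 5.0200]
2-norm of b is 3.3166; of x, 9.4461
δb = ε·‖b‖·d = [0.0008 -0.0006 0.0035]; solving A·Δx = δb gives ‖Δx‖ = 0.0347
realised ‖Δx‖/‖x‖ = 0.0037
tightness: 0.0037 against a bound of 0.1571 (unrounded ratio ≈ 0.0234)

0.0037
0.1571


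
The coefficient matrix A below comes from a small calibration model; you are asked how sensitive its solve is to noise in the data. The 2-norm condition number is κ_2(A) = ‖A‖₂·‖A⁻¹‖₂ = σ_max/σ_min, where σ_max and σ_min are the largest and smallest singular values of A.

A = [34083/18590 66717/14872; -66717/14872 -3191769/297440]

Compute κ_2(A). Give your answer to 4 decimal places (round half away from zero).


352.0000

M = AᵀA = [59110317/2516800 113485617/2013440; 113485617/2013440 5447361213/40268800]. tr(M)=98355789/619520, det(M)=15752961/77440000
λ_max, λ_min = (98355789/619520 ± √241838723325794049/9595125760000)/2 = 3969/25, 3969/3097600
σ_max=√(3969/25)=(63/5), σ_min=√(3969/3097600)=(63/1760) → κ = 352.0000


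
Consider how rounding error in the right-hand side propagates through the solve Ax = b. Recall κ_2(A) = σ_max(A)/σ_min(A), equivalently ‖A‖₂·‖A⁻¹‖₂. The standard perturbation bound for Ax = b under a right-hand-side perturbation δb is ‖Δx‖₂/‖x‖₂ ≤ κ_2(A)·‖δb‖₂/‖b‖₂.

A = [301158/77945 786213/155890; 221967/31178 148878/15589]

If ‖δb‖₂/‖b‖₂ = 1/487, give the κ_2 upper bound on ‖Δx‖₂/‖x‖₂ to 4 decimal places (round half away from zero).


0.3766

form AᵀA = [5517364329/84088900 1838969568/21022225; 1838969568/21022225 9808293321/84088900] with trace 306513153/1681778 and determinant 13286025/13454224
eigenvalues of AᵀA: λ = (tr ± √(tr²−4·det))/2 = 729/4, 18225/3363556
κ = σ_max/σ_min = (27/2)/(135/1834) = 183.4000
worst-case relative error ≤ 183.4000 × 1/487 = 0.3766


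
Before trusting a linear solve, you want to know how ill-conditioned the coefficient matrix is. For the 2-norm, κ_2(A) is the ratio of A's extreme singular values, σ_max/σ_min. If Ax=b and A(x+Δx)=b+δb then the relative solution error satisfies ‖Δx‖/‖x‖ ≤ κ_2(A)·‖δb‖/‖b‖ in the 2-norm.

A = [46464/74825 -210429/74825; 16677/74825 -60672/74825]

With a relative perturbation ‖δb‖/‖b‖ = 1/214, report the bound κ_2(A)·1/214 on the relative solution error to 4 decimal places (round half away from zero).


0.3411

M = AᵀA = [3899241/8958049 -17262720/8958049; -17262720/8958049 76738329/8958049]. tr(M)=47970/5329, det(M)=81/5329
eigenvalues of AᵀA: λ = (tr ± √(tr²−4·det))/2 = 9, 9/5329
κ = σ_max/σ_min = 3/(3/73) = 73.0000
worst-case relative error ≤ 73.0000 × 1/214 = 0.3411


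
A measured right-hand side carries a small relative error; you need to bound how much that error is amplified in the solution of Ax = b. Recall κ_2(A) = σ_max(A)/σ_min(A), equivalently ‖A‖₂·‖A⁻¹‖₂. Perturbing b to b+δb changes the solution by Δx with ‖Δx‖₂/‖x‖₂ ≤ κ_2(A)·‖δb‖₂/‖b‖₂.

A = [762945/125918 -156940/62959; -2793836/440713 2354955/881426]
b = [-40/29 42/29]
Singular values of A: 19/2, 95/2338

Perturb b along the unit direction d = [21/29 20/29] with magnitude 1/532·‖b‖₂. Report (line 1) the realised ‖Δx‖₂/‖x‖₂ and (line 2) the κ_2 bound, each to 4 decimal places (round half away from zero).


0.4395
0.4395

from the listed singular values, σ₁ = 19/2, σ_n = 95/2338
κ_2(A) = (19/2) / (95/2338) = 233.8000
perturbation bound = 233.8000·1/532 = 0.4395
solve Ax = b  →  x = [-0.1943 0.0810]
‖b‖ = 2.0000, ‖x‖ = 0.2105
re-solving with b+δb shifts x by Δx of norm 0.0925
dividing the unrounded norms, ‖Δx‖/‖x‖ = 0.4395
so the bound is sharp here: realised error equals the bound


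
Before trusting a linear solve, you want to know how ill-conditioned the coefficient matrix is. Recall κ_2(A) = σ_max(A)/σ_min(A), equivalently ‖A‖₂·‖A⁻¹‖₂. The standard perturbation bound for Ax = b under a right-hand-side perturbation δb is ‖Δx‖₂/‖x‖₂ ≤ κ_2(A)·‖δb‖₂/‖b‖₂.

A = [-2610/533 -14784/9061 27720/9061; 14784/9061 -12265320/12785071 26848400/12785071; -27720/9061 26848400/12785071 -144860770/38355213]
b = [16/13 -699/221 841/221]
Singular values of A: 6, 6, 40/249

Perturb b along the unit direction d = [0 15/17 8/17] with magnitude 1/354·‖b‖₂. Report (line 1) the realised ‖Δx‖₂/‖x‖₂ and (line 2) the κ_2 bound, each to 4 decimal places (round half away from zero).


σ_max = 6, σ_min = 40/249
κ = σ_max/σ_min = 6/(40/249) = 37.3500
perturbation bound = 37.3500·1/354 = 0.1055
solve Ax = b  →  x = [-0.6341 -5.2382 -3.4065]
2-norm of b is 5.0990; of x, 6.2805
δb = ε·‖b‖·d = [0.0000 0.0127 0.0068]; solving A·Δx = δb gives ‖Δx‖ = 0.0897
realised ‖Δx‖/‖x‖ = 0.0143
so the bound overstates the realised error by a factor of ≈ 7.3903 (computed from the unrounded values)

0.0143
0.1055


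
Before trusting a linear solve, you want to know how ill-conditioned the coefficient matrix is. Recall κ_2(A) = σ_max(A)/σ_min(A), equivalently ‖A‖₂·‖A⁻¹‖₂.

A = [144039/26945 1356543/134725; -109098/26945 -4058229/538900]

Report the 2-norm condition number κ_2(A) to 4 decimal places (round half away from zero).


396.2500

M = AᵀA = [76822605/1708313 1440382419/17083130; 1440382419/17083130 108029565153/683325200]. tr(M)=8162271009/40195600, det(M)=10556001/40195600
solving λ² − 8162271009/40195600·λ + 10556001/40195600 = 0 gives λ = 3249/16, 3249/2512225
κ = σ_max/σ_min = (57/4)/(57/1585) = 396.2500


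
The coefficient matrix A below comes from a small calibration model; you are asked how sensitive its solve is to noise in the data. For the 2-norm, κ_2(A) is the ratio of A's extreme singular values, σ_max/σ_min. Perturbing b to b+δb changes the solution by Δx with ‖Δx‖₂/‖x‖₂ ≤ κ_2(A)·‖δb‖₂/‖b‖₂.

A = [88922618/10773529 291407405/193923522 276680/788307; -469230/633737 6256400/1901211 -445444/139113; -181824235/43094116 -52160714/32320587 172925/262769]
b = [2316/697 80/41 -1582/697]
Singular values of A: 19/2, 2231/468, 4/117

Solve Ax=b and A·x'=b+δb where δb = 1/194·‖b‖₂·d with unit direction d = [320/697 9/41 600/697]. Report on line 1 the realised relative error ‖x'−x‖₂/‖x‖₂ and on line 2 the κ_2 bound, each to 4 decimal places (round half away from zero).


largest singular value 19/2, smallest 4/117
κ_2(A) = (19/2) / (4/117) = 277.8750
bound on ‖Δx‖/‖x‖: κ·ε = 277.8750·1/194 = 1.4323
solve Ax = b  →  x = [0.3441 0.3888 -0.2893]
‖b‖₂ = 4.4721 and ‖x‖₂ = 0.5944
Δx = A⁻¹·δb where δb = 1/194·4.4721·d; ‖Δx‖ = 0.6743
realised ‖Δx‖/‖x‖ = 1.1344
realised/bound (from unrounded values) ≈ 0.7920

1.1344
1.4323


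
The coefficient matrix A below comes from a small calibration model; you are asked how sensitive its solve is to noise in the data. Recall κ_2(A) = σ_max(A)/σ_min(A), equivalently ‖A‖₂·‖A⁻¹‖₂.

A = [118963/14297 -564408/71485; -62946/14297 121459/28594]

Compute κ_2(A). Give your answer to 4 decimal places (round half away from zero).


form AᵀA = [62679565/707281 -298467351/3536405; -298467351/3536405 5685234529/70728100] with trace 14213069/84100 and determinant 28561/84100
λ_max, λ_min = (14213069/84100 ± √202001722478361/7072810000)/2 = 169, 169/84100
κ = σ_max/σ_min = 13/(13/290) = 290.0000

290.0000


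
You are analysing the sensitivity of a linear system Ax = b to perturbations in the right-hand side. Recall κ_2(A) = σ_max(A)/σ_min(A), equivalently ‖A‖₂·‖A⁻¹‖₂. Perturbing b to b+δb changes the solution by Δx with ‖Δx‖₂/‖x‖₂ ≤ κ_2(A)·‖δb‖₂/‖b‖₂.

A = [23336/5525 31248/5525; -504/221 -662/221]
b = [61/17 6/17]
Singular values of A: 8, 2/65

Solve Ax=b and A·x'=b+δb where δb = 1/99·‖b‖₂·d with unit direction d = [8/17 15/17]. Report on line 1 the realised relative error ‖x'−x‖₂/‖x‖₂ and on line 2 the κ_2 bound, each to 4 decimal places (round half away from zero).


from the listed singular values, σ₁ = 8, σ_n = 2/65
condition number: 8 ÷ (2/65) = 260.0000
worst-case relative error ≤ 260.0000 × 1/99 = 2.6263
solve Ax = b  →  x = [-51.7750 39.3000]
2-norm of b is 3.6056; of x, 65.0011
Δx = A⁻¹·δb where δb = 1/99·3.6056·d; ‖Δx‖ = 1.1836
relative error = 0.0182
realised/bound (from unrounded values) ≈ 0.0069

0.0182
2.6263


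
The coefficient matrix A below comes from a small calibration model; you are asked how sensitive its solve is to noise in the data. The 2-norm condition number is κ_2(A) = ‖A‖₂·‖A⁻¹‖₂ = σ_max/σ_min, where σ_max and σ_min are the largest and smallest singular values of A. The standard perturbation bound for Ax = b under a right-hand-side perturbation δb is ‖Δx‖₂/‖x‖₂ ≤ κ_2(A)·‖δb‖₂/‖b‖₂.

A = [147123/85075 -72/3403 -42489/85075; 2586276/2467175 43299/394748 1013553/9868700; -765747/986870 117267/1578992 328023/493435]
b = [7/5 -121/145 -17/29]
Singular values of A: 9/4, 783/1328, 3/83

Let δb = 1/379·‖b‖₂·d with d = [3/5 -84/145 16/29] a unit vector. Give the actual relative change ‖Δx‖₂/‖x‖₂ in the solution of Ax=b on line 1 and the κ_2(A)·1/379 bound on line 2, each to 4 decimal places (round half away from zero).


0.0046
0.1642

σ_max = 9/4, σ_min = 3/83
κ_2(A) = (9/4) / (3/83) = 62.2500
worst-case relative error ≤ 62.2500 × 1/379 = 0.1642
solve Ax = b  →  x = [1.6638 -27.3642 4.1173]
‖b‖₂ = 1.7321 and ‖x‖₂ = 27.7222
re-solving with b+δb shifts x by Δx of norm 0.1264
realised ‖Δx‖/‖x‖ = 0.0046
tightness: 0.0046 against a bound of 0.1642 (unrounded ratio ≈ 0.0278)


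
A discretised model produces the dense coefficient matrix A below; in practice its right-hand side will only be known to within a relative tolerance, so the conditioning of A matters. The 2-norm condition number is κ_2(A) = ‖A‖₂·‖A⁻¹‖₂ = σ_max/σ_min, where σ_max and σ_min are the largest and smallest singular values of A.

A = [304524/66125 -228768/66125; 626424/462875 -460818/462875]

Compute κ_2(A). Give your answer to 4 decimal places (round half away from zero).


AᵀA = [7898264784/342805225 -5923631088/342805225; -5923631088/342805225 4442813316/342805225]; tr = 493643124/13712209, det = 129600/13712209
char-poly roots: 36 and 3600/13712209
κ = σ_max/σ_min = 6/(60/3703) = 370.3000

370.3000


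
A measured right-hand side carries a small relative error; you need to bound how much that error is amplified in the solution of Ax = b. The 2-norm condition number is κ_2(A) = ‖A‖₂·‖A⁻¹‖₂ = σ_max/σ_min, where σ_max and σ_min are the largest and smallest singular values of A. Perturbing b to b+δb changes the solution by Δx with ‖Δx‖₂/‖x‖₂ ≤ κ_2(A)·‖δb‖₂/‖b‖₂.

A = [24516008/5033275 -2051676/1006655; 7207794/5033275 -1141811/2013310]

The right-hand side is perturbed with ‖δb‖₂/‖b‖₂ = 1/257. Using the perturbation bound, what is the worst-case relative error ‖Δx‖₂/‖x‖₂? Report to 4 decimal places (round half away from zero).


M = AᵀA = [1044779108164/40534171561 -435310995735/40534171561; -435310995735/40534171561 725649199825/162136686244]. tr(M)=29022281849/959388676, det(M)=5856400/239847169
solving λ² − 29022281849/959388676·λ + 5856400/239847169 = 0 gives λ = 121/4, 193600/239847169
so κ_2 = √((121/4) / (193600/239847169)) = 193.5875
κ_2(A)·‖δb‖/‖b‖ = 0.7533

0.7533


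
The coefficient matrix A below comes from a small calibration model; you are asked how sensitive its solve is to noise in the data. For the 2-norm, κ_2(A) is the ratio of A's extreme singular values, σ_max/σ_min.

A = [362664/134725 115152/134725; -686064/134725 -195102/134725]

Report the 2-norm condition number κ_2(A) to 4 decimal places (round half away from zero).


M = AᵀA = [2083768128/62805625 607660704/62805625; 607660704/62805625 177594372/62805625]. tr(M)=3618180/100489, det(M)=20736/100489
λ_max, λ_min = (3618180/100489 ± √13082891552784/10098039121)/2 = 36, 576/100489
κ_2(A) = √(λ_max/λ_min) = √(36 / (576/100489)) = 79.2500

79.2500


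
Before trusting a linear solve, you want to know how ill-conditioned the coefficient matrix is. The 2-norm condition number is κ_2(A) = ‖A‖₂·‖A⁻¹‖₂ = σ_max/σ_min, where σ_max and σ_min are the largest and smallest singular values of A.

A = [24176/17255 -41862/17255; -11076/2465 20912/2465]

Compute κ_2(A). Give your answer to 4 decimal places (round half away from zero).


M = AᵀA = [263827600/11909401 -494460000/11909401; -494460000/11909401 927228100/11909401]. tr(M)=4121300/41209, det(M)=40000/41209
char-poly roots: 100 and 400/41209
so κ_2 = √(100 / (400/41209)) = 101.5000

101.5000


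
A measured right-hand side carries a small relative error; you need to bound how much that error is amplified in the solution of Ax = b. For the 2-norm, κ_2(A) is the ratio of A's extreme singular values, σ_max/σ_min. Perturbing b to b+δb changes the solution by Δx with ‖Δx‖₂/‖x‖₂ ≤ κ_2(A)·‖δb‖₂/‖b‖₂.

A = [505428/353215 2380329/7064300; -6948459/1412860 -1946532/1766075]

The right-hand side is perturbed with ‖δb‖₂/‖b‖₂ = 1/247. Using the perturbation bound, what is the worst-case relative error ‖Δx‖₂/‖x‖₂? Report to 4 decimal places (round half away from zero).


1.3951

AᵀA = [2094736075425/79846935184 29456965440/4990433449; 29456965440/4990433449 106063608609/79846935184]; tr = 654610257/23749832, det = 4862025/759994624
char-poly roots: 441/16 and 11025/47499664
so κ_2 = √((441/16) / (11025/47499664)) = 344.6000
worst-case relative error ≤ 344.6000 × 1/247 = 1.3951


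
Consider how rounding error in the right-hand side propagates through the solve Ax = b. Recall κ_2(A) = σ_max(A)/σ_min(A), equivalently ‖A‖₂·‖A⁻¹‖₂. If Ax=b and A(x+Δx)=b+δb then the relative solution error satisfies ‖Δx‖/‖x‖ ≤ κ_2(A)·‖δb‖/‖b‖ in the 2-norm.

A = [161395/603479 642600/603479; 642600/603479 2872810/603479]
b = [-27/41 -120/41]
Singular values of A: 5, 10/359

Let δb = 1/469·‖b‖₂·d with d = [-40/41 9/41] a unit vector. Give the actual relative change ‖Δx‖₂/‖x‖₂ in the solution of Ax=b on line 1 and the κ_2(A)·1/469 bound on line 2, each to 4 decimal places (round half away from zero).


σ_max = 5, σ_min = 10/359
κ_2(A) = 5 / (10/359) = 179.5000
worst-case relative error ≤ 179.5000 × 1/469 = 0.3827
solve Ax = b  →  x = [-0.1317 -0.5854]
‖b‖₂ = 3.0000 and ‖x‖₂ = 0.6000
δb = ε·‖b‖·d = [-0.0062 0.0014]; solving A·Δx = δb gives ‖Δx‖ = 0.2296
dividing the unrounded norms, ‖Δx‖/‖x‖ = 0.3827
tightness: 0.3827 against a bound of 0.3827; the bound is attained (ratio 1)

0.3827
0.3827


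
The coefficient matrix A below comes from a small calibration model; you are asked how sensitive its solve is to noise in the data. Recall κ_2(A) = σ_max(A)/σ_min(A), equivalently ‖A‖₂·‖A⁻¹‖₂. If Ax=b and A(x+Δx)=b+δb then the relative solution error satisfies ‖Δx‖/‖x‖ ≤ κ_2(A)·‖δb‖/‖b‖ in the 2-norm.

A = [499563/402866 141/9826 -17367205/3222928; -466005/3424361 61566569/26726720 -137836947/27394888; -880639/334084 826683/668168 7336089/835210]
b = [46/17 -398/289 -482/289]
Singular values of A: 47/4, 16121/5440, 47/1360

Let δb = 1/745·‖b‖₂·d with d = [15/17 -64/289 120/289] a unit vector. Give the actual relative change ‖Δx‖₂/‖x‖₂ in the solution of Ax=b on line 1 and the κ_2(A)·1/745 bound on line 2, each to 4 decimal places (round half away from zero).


largest singular value 47/4, smallest 47/1360
condition number: (47/4) ÷ (47/1360) = 340.0000
worst-case relative error ≤ 340.0000 × 1/745 = 0.4564
solve Ax = b  →  x = [50.1656 26.6385 11.1128]
‖b‖₂ = 3.4641 and ‖x‖₂ = 57.8765
re-solving with b+δb shifts x by Δx of norm 0.1345
relative error = 0.0023
tightness: 0.0023 against a bound of 0.4564 (unrounded ratio ≈ 0.0051)

0.0023
0.4564


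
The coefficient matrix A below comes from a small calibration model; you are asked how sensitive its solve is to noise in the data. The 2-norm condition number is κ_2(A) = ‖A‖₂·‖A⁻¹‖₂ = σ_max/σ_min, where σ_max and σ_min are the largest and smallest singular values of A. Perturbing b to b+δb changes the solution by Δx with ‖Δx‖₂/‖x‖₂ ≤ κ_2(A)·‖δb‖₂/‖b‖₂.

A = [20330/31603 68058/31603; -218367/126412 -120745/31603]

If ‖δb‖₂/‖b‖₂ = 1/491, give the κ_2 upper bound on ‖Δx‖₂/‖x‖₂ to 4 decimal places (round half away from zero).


form AᵀA = [187879201/55294096 110384775/13823524; 110384775/13823524 66474901/3455881] with trace 7405193/327184 and determinant 130321/81796
λ_max, λ_min = (7405193/327184 ± √54154660230225/107049369856)/2 = 361/16, 1444/20449
κ_2(A) = √(λ_max/λ_min) = √((361/16) / (1444/20449)) = 17.8750
worst-case relative error ≤ 17.8750 × 1/491 = 0.0364

0.0364


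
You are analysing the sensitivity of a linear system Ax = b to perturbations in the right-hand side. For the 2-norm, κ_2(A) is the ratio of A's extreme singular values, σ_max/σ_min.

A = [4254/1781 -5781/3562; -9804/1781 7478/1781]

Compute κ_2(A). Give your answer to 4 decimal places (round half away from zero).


51.3750

M = AᵀA = [675828/18769 -506571/18769; -506571/18769 1521313/75076]. tr(M)=4224625/75076, det(M)=22500/18769
char-poly roots: 225/4 and 400/18769
σ_max=√(225/4)=(15/2), σ_min=√(400/18769)=(20/137) → κ = 51.3750


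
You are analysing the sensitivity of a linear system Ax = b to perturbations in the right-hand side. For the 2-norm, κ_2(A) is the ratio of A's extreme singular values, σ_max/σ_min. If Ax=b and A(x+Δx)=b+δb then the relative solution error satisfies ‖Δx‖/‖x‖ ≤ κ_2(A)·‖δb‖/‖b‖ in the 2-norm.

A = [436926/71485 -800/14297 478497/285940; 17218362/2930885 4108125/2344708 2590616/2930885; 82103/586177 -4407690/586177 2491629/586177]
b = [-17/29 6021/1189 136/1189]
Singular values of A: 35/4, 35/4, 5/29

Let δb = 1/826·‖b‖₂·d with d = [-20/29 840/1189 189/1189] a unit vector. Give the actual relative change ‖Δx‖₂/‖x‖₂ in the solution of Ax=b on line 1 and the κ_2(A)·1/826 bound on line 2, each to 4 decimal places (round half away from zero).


largest singular value 35/4, smallest 5/29
κ_2(A) = (35/4) / (5/29) = 50.7500
worst-case relative error ≤ 50.7500 × 1/826 = 0.0614
solve Ax = b  →  x = [-5.3876 11.0185 19.6961]
2-norm of b is 5.0990; of x, 23.2028
with δb = [-0.0043 0.0044 0.0010], A·Δx = δb → ‖Δx‖ = 0.0358
dividing the unrounded norms, ‖Δx‖/‖x‖ = 0.0015
so the bound overstates the realised error by a factor of ≈ 39.8164 (computed from the unrounded values)

0.0015
0.0614
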